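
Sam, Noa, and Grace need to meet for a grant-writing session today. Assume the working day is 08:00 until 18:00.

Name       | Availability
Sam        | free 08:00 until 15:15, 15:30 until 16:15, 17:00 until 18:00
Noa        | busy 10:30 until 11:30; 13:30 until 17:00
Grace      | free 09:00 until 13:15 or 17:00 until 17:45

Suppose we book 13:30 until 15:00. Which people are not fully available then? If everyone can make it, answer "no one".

Grace, Noa

Sam free: 08:00-15:15, 15:30-16:15, 17:00-18:00.
Noa free: 08:00-10:30, 11:30-13:30, 17:00-18:00 (invert busy blocks within the working day).
Grace free: 09:00-13:15, 17:00-17:45.
Sam: free for 13:30-15:00. Noa: not fully free for 13:30-15:00. Grace: not fully free for 13:30-15:00.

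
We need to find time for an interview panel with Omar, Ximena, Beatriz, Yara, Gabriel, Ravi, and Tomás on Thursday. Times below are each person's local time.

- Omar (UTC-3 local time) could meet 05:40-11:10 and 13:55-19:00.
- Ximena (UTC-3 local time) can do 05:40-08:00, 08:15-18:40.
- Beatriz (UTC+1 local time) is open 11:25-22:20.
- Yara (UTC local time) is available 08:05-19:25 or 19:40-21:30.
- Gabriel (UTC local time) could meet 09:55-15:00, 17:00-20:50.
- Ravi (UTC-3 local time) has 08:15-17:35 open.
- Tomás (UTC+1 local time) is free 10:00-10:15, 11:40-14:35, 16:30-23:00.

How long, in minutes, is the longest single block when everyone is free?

145

Omar in UTC: 08:40-14:10, 16:55-22:00 (add 3h to convert from UTC-3).
Ximena in UTC: 08:40-11:00, 11:15-21:40 (add 3h to convert from UTC-3).
Beatriz in UTC: 10:25-21:20 (subtract 1h to convert from UTC+1).
Yara in UTC: 08:05-19:25, 19:40-21:30.
Gabriel in UTC: 09:55-15:00, 17:00-20:50.
Ravi in UTC: 11:15-20:35 (add 3h to convert from UTC-3).
Tomás in UTC: 09:00-09:15, 10:40-13:35, 15:30-22:00 (subtract 1h to convert from UTC+1).
Omar ∩ Ximena: 08:40-11:00, 11:15-14:10, 16:55-21:40.
Omar ∩ Ximena ∩ Beatriz: 10:25-11:00, 11:15-14:10, 16:55-21:20.
Omar ∩ Ximena ∩ Beatriz ∩ Yara: 10:25-11:00, 11:15-14:10, 16:55-19:25, 19:40-21:20.
Omar ∩ Ximena ∩ Beatriz ∩ Yara ∩ Gabriel: 10:25-11:00, 11:15-14:10, 17:00-19:25, 19:40-20:50.
Omar ∩ Ximena ∩ Beatriz ∩ Yara ∩ Gabriel ∩ Ravi: 11:15-14:10, 17:00-19:25, 19:40-20:35.
Omar ∩ Ximena ∩ Beatriz ∩ Yara ∩ Gabriel ∩ Ravi ∩ Tomás: 11:15-13:35, 17:00-19:25, 19:40-20:35.
So the common availability across everyone is 11:15-13:35, 17:00-19:25, 19:40-20:35.
The longest is 17:00-19:25 at 145 minutes.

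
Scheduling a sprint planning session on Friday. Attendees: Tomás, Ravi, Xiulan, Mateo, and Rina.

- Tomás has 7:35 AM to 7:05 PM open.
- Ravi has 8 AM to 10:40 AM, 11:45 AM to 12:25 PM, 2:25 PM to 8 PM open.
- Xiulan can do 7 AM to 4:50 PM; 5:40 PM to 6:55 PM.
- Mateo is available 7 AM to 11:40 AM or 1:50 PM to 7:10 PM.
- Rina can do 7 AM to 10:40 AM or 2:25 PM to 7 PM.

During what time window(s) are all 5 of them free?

08:00-10:40, 14:25-16:50, 17:40-18:55

Tomás ∩ Ravi: 08:00-10:40, 11:45-12:25, 14:25-19:05.
Tomás ∩ Ravi ∩ Xiulan: 08:00-10:40, 11:45-12:25, 14:25-16:50, 17:40-18:55.
Tomás ∩ Ravi ∩ Xiulan ∩ Mateo: 08:00-10:40, 14:25-16:50, 17:40-18:55.
Tomás ∩ Ravi ∩ Xiulan ∩ Mateo ∩ Rina: 08:00-10:40, 14:25-16:50, 17:40-18:55.
Those are the intersection windows.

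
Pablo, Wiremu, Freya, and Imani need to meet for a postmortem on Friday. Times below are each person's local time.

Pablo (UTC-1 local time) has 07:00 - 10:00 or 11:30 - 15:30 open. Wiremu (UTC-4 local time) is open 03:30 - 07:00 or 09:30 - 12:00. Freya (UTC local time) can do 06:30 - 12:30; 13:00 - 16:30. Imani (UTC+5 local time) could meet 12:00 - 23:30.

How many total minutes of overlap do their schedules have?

Pablo in UTC: 08:00-11:00, 12:30-16:30 (add 1h to convert from UTC-1).
Wiremu in UTC: 07:30-11:00, 13:30-16:00 (add 4h to convert from UTC-4).
Freya in UTC: 06:30-12:30, 13:00-16:30.
Imani in UTC: 07:00-18:30 (subtract 5h to convert from UTC+5).
Pablo ∩ Wiremu: 08:00-11:00, 13:30-16:00.
Pablo ∩ Wiremu ∩ Freya: 08:00-11:00, 13:30-16:00.
Pablo ∩ Wiremu ∩ Freya ∩ Imani: 08:00-11:00, 13:30-16:00.
Summing the common windows: 180 + 150 = 330 minutes.

330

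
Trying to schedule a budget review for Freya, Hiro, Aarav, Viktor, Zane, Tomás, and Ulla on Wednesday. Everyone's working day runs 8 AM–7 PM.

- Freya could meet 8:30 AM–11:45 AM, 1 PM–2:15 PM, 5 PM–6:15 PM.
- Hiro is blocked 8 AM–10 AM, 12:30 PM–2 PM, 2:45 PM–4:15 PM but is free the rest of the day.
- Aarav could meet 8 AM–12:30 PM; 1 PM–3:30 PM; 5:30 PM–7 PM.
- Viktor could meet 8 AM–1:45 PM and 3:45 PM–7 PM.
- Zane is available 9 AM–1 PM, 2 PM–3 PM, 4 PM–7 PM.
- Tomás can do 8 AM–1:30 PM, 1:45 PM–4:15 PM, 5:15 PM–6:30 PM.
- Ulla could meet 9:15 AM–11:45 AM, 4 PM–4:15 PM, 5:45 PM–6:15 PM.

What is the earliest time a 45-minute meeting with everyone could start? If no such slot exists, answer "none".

10:00

Freya free: 08:30-11:45, 13:00-14:15, 17:00-18:15.
Hiro free: 10:00-12:30, 14:00-14:45, 16:15-19:00 (invert busy blocks within the working day).
Aarav free: 08:00-12:30, 13:00-15:30, 17:30-19:00.
Viktor free: 08:00-13:45, 15:45-19:00.
Zane free: 09:00-13:00, 14:00-15:00, 16:00-19:00.
Tomás free: 08:00-13:30, 13:45-16:15, 17:15-18:30.
Ulla free: 09:15-11:45, 16:00-16:15, 17:45-18:15.
Freya ∩ Hiro: 10:00-11:45, 14:00-14:15, 17:00-18:15.
Freya ∩ Hiro ∩ Aarav: 10:00-11:45, 14:00-14:15, 17:30-18:15.
Freya ∩ Hiro ∩ Aarav ∩ Viktor: 10:00-11:45, 17:30-18:15.
Freya ∩ Hiro ∩ Aarav ∩ Viktor ∩ Zane: 10:00-11:45, 17:30-18:15.
Freya ∩ Hiro ∩ Aarav ∩ Viktor ∩ Zane ∩ Tomás: 10:00-11:45, 17:30-18:15.
Freya ∩ Hiro ∩ Aarav ∩ Viktor ∩ Zane ∩ Tomás ∩ Ulla: 10:00-11:45, 17:45-18:15.
The first common window of at least 45 minutes is 10:00-11:45, so the earliest start is 10:00.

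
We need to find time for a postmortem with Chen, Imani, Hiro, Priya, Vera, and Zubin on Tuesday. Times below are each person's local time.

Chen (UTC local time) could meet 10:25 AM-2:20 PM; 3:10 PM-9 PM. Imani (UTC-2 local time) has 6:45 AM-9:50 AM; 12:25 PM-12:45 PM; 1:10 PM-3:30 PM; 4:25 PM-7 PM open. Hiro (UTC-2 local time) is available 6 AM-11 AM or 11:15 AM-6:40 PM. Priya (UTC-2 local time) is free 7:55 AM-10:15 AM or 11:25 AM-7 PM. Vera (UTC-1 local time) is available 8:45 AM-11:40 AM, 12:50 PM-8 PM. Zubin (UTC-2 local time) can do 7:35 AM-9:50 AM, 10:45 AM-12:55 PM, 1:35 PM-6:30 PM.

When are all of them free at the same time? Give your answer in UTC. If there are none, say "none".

10:25-11:50, 15:35-17:30, 18:25-20:30

Chen in UTC: 10:25-14:20, 15:10-21:00.
Imani in UTC: 08:45-11:50, 14:25-14:45, 15:10-17:30, 18:25-21:00 (add 2h to convert from UTC-2).
Hiro in UTC: 08:00-13:00, 13:15-20:40 (add 2h to convert from UTC-2).
Priya in UTC: 09:55-12:15, 13:25-21:00 (add 2h to convert from UTC-2).
Vera in UTC: 09:45-12:40, 13:50-21:00 (add 1h to convert from UTC-1).
Zubin in UTC: 09:35-11:50, 12:45-14:55, 15:35-20:30 (add 2h to convert from UTC-2).
Chen ∩ Imani: 10:25-11:50, 15:10-17:30, 18:25-21:00.
Chen ∩ Imani ∩ Hiro: 10:25-11:50, 15:10-17:30, 18:25-20:40.
Chen ∩ Imani ∩ Hiro ∩ Priya: 10:25-11:50, 15:10-17:30, 18:25-20:40.
Chen ∩ Imani ∩ Hiro ∩ Priya ∩ Vera: 10:25-11:50, 15:10-17:30, 18:25-20:40.
Chen ∩ Imani ∩ Hiro ∩ Priya ∩ Vera ∩ Zubin: 10:25-11:50, 15:35-17:30, 18:25-20:30.
So the common availability across everyone is 10:25-11:50, 15:35-17:30, 18:25-20:30.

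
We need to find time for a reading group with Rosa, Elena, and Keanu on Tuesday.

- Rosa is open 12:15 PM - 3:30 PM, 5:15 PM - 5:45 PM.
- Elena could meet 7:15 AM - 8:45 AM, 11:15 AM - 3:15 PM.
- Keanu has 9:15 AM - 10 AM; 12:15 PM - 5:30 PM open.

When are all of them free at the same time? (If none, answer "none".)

Rosa ∩ Elena: 12:15-15:15.
Rosa ∩ Elena ∩ Keanu: 12:15-15:15.

12:15-15:15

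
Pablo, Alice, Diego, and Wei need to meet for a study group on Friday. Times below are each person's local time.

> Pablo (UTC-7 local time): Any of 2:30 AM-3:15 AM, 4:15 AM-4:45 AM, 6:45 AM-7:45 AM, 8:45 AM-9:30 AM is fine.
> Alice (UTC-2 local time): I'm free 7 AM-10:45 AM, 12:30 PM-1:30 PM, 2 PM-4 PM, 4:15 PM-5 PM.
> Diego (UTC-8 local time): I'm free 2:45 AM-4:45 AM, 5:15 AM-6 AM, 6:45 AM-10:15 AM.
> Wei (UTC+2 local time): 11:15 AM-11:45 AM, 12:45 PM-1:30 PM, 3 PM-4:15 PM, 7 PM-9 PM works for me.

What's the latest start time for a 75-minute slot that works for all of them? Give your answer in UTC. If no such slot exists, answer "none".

none

Pablo in UTC: 09:30-10:15, 11:15-11:45, 13:45-14:45, 15:45-16:30 (add 7h to convert from UTC-7).
Alice in UTC: 09:00-12:45, 14:30-15:30, 16:00-18:00, 18:15-19:00 (add 2h to convert from UTC-2).
Diego in UTC: 10:45-12:45, 13:15-14:00, 14:45-18:15 (add 8h to convert from UTC-8).
Wei in UTC: 09:15-09:45, 10:45-11:30, 13:00-14:15, 17:00-19:00 (subtract 2h to convert from UTC+2).
Pablo ∩ Alice: 09:30-10:15, 11:15-11:45, 14:30-14:45, 16:00-16:30.
Pablo ∩ Alice ∩ Diego: 11:15-11:45, 16:00-16:30.
Pablo ∩ Alice ∩ Diego ∩ Wei: 11:15-11:30.
Those are the intersection windows.
No common window is at least 75 minutes long.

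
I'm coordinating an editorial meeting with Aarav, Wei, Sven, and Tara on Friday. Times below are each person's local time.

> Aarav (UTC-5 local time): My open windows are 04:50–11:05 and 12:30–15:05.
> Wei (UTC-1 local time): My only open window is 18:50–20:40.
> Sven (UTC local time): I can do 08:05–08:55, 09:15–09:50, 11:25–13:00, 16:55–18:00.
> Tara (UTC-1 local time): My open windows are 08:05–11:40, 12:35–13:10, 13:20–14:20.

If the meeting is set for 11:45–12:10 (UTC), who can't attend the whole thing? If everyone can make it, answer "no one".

Aarav in UTC: 09:50-16:05, 17:30-20:05 (add 5h to convert from UTC-5).
Wei in UTC: 19:50-21:40 (add 1h to convert from UTC-1).
Sven in UTC: 08:05-08:55, 09:15-09:50, 11:25-13:00, 16:55-18:00.
Tara in UTC: 09:05-12:40, 13:35-14:10, 14:20-15:20 (add 1h to convert from UTC-1).
Aarav: free for 11:45-12:10. Wei: not fully free for 11:45-12:10. Sven: free for 11:45-12:10. Tara: free for 11:45-12:10.

Wei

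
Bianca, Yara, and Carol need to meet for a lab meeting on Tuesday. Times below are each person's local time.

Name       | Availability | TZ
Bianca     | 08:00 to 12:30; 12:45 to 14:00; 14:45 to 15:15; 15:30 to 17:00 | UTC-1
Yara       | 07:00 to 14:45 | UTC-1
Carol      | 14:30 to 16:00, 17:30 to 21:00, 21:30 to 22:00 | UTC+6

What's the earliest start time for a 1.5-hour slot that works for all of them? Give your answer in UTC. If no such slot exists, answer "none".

11:30

Bianca in UTC: 09:00-13:30, 13:45-15:00, 15:45-16:15, 16:30-18:00 (add 1h to convert from UTC-1).
Yara in UTC: 08:00-15:45 (add 1h to convert from UTC-1).
Carol in UTC: 08:30-10:00, 11:30-15:00, 15:30-16:00 (subtract 6h to convert from UTC+6).
Bianca ∩ Yara: 09:00-13:30, 13:45-15:00.
Bianca ∩ Yara ∩ Carol: 09:00-10:00, 11:30-13:30, 13:45-15:00.
So the common availability across everyone is 09:00-10:00, 11:30-13:30, 13:45-15:00.
The first common window of at least 90 minutes is 11:30-13:30, so the earliest start is 11:30.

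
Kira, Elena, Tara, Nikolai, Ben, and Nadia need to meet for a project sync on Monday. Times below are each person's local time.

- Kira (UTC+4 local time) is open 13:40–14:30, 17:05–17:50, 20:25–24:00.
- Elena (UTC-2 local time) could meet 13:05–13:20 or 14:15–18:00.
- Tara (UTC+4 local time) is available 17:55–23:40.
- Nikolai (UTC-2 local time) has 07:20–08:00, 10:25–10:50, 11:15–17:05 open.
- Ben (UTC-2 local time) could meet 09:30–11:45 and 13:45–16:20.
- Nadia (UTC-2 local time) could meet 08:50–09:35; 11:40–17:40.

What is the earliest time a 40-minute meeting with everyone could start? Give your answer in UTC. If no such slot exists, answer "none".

Kira in UTC: 09:40-10:30, 13:05-13:50, 16:25-20:00 (subtract 4h to convert from UTC+4).
Elena in UTC: 15:05-15:20, 16:15-20:00 (add 2h to convert from UTC-2).
Tara in UTC: 13:55-19:40 (subtract 4h to convert from UTC+4).
Nikolai in UTC: 09:20-10:00, 12:25-12:50, 13:15-19:05 (add 2h to convert from UTC-2).
Ben in UTC: 11:30-13:45, 15:45-18:20 (add 2h to convert from UTC-2).
Nadia in UTC: 10:50-11:35, 13:40-19:40 (add 2h to convert from UTC-2).
Kira ∩ Elena: 16:25-20:00.
Kira ∩ Elena ∩ Tara: 16:25-19:40.
Kira ∩ Elena ∩ Tara ∩ Nikolai: 16:25-19:05.
Kira ∩ Elena ∩ Tara ∩ Nikolai ∩ Ben: 16:25-18:20.
Kira ∩ Elena ∩ Tara ∩ Nikolai ∩ Ben ∩ Nadia: 16:25-18:20.
Those are the intersection windows.
The first common window of at least 40 minutes is 16:25-18:20, so the earliest start is 16:25.

16:25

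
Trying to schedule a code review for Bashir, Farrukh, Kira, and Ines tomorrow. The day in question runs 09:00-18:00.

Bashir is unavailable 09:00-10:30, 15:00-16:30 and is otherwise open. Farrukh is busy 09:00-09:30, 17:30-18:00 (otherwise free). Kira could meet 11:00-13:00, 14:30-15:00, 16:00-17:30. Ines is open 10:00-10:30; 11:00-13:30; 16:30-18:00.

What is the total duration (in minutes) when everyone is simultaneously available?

Bashir free: 10:30-15:00, 16:30-18:00 (invert busy blocks within the working day).
Farrukh free: 09:30-17:30 (invert busy blocks within the working day).
Kira free: 11:00-13:00, 14:30-15:00, 16:00-17:30.
Ines free: 10:00-10:30, 11:00-13:30, 16:30-18:00.
Bashir ∩ Farrukh: 10:30-15:00, 16:30-17:30.
Bashir ∩ Farrukh ∩ Kira: 11:00-13:00, 14:30-15:00, 16:30-17:30.
Bashir ∩ Farrukh ∩ Kira ∩ Ines: 11:00-13:00, 16:30-17:30.
Those are the intersection windows.
Summing the common windows: 120 + 60 = 180 minutes.

180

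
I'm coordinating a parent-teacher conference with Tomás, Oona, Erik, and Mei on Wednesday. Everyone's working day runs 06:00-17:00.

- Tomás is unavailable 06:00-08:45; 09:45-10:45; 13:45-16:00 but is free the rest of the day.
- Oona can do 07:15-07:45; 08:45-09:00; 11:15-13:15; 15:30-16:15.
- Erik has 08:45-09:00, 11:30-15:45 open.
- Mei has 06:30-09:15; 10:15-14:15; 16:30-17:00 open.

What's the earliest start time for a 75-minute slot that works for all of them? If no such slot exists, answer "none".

Tomás free: 08:45-09:45, 10:45-13:45, 16:00-17:00 (invert busy blocks within the working day).
Oona free: 07:15-07:45, 08:45-09:00, 11:15-13:15, 15:30-16:15.
Erik free: 08:45-09:00, 11:30-15:45.
Mei free: 06:30-09:15, 10:15-14:15, 16:30-17:00.
Tomás ∩ Oona: 08:45-09:00, 11:15-13:15, 16:00-16:15.
Tomás ∩ Oona ∩ Erik: 08:45-09:00, 11:30-13:15.
Tomás ∩ Oona ∩ Erik ∩ Mei: 08:45-09:00, 11:30-13:15.
The first common window of at least 75 minutes is 11:30-13:15, so the earliest start is 11:30.

11:30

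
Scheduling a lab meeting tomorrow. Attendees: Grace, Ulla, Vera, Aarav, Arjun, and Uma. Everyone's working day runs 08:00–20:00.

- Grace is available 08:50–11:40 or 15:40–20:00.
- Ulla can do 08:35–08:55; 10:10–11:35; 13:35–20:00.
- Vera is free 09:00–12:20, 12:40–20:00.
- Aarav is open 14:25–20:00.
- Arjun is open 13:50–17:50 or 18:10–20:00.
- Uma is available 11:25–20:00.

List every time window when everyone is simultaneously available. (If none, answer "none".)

15:40-17:50, 18:10-20:00

Grace ∩ Ulla: 08:50-08:55, 10:10-11:35, 15:40-20:00.
Grace ∩ Ulla ∩ Vera: 10:10-11:35, 15:40-20:00.
Grace ∩ Ulla ∩ Vera ∩ Aarav: 15:40-20:00.
Grace ∩ Ulla ∩ Vera ∩ Aarav ∩ Arjun: 15:40-17:50, 18:10-20:00.
Grace ∩ Ulla ∩ Vera ∩ Aarav ∩ Arjun ∩ Uma: 15:40-17:50, 18:10-20:00.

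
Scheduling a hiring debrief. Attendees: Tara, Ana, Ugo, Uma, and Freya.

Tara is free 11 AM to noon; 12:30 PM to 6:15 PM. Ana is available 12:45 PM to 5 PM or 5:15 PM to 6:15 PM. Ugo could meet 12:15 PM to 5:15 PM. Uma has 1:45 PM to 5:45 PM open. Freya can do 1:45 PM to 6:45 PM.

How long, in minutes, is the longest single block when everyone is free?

Tara ∩ Ana: 12:45-17:00, 17:15-18:15.
Tara ∩ Ana ∩ Ugo: 12:45-17:00.
Tara ∩ Ana ∩ Ugo ∩ Uma: 13:45-17:00.
Tara ∩ Ana ∩ Ugo ∩ Uma ∩ Freya: 13:45-17:00.
The longest is 13:45-17:00 at 195 minutes.

195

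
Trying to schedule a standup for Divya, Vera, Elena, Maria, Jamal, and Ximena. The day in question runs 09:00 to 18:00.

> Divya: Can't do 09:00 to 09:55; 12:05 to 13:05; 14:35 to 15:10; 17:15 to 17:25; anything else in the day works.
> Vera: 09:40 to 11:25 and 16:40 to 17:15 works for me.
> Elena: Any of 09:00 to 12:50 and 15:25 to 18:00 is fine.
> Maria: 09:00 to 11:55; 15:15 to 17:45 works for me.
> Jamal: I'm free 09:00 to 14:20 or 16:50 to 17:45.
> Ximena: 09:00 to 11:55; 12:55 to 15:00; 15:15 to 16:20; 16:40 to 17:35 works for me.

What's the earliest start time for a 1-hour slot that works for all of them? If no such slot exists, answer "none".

09:55

Divya free: 09:55-12:05, 13:05-14:35, 15:10-17:15, 17:25-18:00 (invert busy blocks within the working day).
Vera free: 09:40-11:25, 16:40-17:15.
Elena free: 09:00-12:50, 15:25-18:00.
Maria free: 09:00-11:55, 15:15-17:45.
Jamal free: 09:00-14:20, 16:50-17:45.
Ximena free: 09:00-11:55, 12:55-15:00, 15:15-16:20, 16:40-17:35.
Divya ∩ Vera: 09:55-11:25, 16:40-17:15.
Divya ∩ Vera ∩ Elena: 09:55-11:25, 16:40-17:15.
Divya ∩ Vera ∩ Elena ∩ Maria: 09:55-11:25, 16:40-17:15.
Divya ∩ Vera ∩ Elena ∩ Maria ∩ Jamal: 09:55-11:25, 16:50-17:15.
Divya ∩ Vera ∩ Elena ∩ Maria ∩ Jamal ∩ Ximena: 09:55-11:25, 16:50-17:15.
Those are the intersection windows.
The first common window of at least 60 minutes is 09:55-11:25, so the earliest start is 09:55.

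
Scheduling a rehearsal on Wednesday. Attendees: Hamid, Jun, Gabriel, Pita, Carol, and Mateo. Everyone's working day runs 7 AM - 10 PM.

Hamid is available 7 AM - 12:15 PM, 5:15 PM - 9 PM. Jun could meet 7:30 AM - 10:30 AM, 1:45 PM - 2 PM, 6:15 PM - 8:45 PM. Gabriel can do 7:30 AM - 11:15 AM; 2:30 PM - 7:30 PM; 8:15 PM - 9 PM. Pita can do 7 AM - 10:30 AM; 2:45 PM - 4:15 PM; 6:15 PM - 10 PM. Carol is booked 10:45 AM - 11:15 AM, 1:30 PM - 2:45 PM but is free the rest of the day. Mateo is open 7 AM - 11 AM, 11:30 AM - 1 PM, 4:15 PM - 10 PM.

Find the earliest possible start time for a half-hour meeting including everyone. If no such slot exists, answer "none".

Hamid free: 07:00-12:15, 17:15-21:00.
Jun free: 07:30-10:30, 13:45-14:00, 18:15-20:45.
Gabriel free: 07:30-11:15, 14:30-19:30, 20:15-21:00.
Pita free: 07:00-10:30, 14:45-16:15, 18:15-22:00.
Carol free: 07:00-10:45, 11:15-13:30, 14:45-22:00 (invert busy blocks within the working day).
Mateo free: 07:00-11:00, 11:30-13:00, 16:15-22:00.
Hamid ∩ Jun: 07:30-10:30, 18:15-20:45.
Hamid ∩ Jun ∩ Gabriel: 07:30-10:30, 18:15-19:30, 20:15-20:45.
Hamid ∩ Jun ∩ Gabriel ∩ Pita: 07:30-10:30, 18:15-19:30, 20:15-20:45.
Hamid ∩ Jun ∩ Gabriel ∩ Pita ∩ Carol: 07:30-10:30, 18:15-19:30, 20:15-20:45.
Hamid ∩ Jun ∩ Gabriel ∩ Pita ∩ Carol ∩ Mateo: 07:30-10:30, 18:15-19:30, 20:15-20:45.
The first common window of at least 30 minutes is 07:30-10:30, so the earliest start is 07:30.

07:30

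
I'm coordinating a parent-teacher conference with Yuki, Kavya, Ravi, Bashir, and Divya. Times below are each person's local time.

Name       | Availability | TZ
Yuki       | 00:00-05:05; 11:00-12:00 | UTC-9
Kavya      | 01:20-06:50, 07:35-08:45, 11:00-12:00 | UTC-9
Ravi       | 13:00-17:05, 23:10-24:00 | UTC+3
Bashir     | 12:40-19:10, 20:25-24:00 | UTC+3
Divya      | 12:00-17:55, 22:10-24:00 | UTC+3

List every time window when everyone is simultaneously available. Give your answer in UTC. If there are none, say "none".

10:20-14:05, 20:10-21:00

Yuki in UTC: 09:00-14:05, 20:00-21:00 (add 9h to convert from UTC-9).
Kavya in UTC: 10:20-15:50, 16:35-17:45, 20:00-21:00 (add 9h to convert from UTC-9).
Ravi in UTC: 10:00-14:05, 20:10-21:00 (subtract 3h to convert from UTC+3).
Bashir in UTC: 09:40-16:10, 17:25-21:00 (subtract 3h to convert from UTC+3).
Divya in UTC: 09:00-14:55, 19:10-21:00 (subtract 3h to convert from UTC+3).
Yuki ∩ Kavya: 10:20-14:05, 20:00-21:00.
Yuki ∩ Kavya ∩ Ravi: 10:20-14:05, 20:10-21:00.
Yuki ∩ Kavya ∩ Ravi ∩ Bashir: 10:20-14:05, 20:10-21:00.
Yuki ∩ Kavya ∩ Ravi ∩ Bashir ∩ Divya: 10:20-14:05, 20:10-21:00.
Those are the intersection windows.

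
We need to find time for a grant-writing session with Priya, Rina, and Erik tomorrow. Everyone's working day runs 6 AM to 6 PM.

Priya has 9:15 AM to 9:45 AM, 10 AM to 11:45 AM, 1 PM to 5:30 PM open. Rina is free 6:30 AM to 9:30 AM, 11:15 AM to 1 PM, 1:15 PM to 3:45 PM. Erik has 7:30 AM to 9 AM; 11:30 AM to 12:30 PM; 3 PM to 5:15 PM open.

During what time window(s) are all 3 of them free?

Priya ∩ Rina: 09:15-09:30, 11:15-11:45, 13:15-15:45.
Priya ∩ Rina ∩ Erik: 11:30-11:45, 15:00-15:45.

11:30-11:45, 15:00-15:45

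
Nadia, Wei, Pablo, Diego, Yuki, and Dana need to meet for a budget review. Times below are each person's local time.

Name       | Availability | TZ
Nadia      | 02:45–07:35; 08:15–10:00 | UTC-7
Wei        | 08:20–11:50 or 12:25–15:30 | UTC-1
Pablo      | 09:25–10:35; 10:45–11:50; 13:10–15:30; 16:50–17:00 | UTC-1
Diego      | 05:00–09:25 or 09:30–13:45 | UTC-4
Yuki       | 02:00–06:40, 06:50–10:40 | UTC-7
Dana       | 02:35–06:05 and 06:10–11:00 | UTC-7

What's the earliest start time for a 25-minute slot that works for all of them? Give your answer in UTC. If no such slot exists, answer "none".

10:25

Nadia in UTC: 09:45-14:35, 15:15-17:00 (add 7h to convert from UTC-7).
Wei in UTC: 09:20-12:50, 13:25-16:30 (add 1h to convert from UTC-1).
Pablo in UTC: 10:25-11:35, 11:45-12:50, 14:10-16:30, 17:50-18:00 (add 1h to convert from UTC-1).
Diego in UTC: 09:00-13:25, 13:30-17:45 (add 4h to convert from UTC-4).
Yuki in UTC: 09:00-13:40, 13:50-17:40 (add 7h to convert from UTC-7).
Dana in UTC: 09:35-13:05, 13:10-18:00 (add 7h to convert from UTC-7).
Nadia ∩ Wei: 09:45-12:50, 13:25-14:35, 15:15-16:30.
Nadia ∩ Wei ∩ Pablo: 10:25-11:35, 11:45-12:50, 14:10-14:35, 15:15-16:30.
Nadia ∩ Wei ∩ Pablo ∩ Diego: 10:25-11:35, 11:45-12:50, 14:10-14:35, 15:15-16:30.
Nadia ∩ Wei ∩ Pablo ∩ Diego ∩ Yuki: 10:25-11:35, 11:45-12:50, 14:10-14:35, 15:15-16:30.
Nadia ∩ Wei ∩ Pablo ∩ Diego ∩ Yuki ∩ Dana: 10:25-11:35, 11:45-12:50, 14:10-14:35, 15:15-16:30.
The first common window of at least 25 minutes is 10:25-11:35, so the earliest start is 10:25.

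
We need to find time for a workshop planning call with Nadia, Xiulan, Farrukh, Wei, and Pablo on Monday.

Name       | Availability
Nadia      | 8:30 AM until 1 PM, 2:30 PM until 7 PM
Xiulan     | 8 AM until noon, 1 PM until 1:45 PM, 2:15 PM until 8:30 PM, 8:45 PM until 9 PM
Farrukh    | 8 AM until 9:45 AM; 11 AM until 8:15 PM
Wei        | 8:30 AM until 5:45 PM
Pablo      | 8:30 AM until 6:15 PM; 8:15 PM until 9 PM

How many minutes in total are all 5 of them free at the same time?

330

Nadia ∩ Xiulan: 08:30-12:00, 14:30-19:00.
Nadia ∩ Xiulan ∩ Farrukh: 08:30-09:45, 11:00-12:00, 14:30-19:00.
Nadia ∩ Xiulan ∩ Farrukh ∩ Wei: 08:30-09:45, 11:00-12:00, 14:30-17:45.
Nadia ∩ Xiulan ∩ Farrukh ∩ Wei ∩ Pablo: 08:30-09:45, 11:00-12:00, 14:30-17:45.
Summing the common windows: 75 + 60 + 195 = 330 minutes.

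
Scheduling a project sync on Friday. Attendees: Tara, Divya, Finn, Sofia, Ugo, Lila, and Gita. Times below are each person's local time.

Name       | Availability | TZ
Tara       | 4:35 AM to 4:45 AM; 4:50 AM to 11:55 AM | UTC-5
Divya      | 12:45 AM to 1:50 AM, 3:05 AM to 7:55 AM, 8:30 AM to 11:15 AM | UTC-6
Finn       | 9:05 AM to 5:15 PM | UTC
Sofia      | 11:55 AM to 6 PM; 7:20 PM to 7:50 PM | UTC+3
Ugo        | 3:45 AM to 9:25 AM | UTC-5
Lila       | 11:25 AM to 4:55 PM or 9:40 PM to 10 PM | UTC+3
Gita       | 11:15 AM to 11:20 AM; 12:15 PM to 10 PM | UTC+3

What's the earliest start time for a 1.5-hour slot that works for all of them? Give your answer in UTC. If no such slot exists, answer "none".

09:50

Tara in UTC: 09:35-09:45, 09:50-16:55 (add 5h to convert from UTC-5).
Divya in UTC: 06:45-07:50, 09:05-13:55, 14:30-17:15 (add 6h to convert from UTC-6).
Finn in UTC: 09:05-17:15.
Sofia in UTC: 08:55-15:00, 16:20-16:50 (subtract 3h to convert from UTC+3).
Ugo in UTC: 08:45-14:25 (add 5h to convert from UTC-5).
Lila in UTC: 08:25-13:55, 18:40-19:00 (subtract 3h to convert from UTC+3).
Gita in UTC: 08:15-08:20, 09:15-19:00 (subtract 3h to convert from UTC+3).
Tara ∩ Divya: 09:35-09:45, 09:50-13:55, 14:30-16:55.
Tara ∩ Divya ∩ Finn: 09:35-09:45, 09:50-13:55, 14:30-16:55.
Tara ∩ Divya ∩ Finn ∩ Sofia: 09:35-09:45, 09:50-13:55, 14:30-15:00, 16:20-16:50.
Tara ∩ Divya ∩ Finn ∩ Sofia ∩ Ugo: 09:35-09:45, 09:50-13:55.
Tara ∩ Divya ∩ Finn ∩ Sofia ∩ Ugo ∩ Lila: 09:35-09:45, 09:50-13:55.
Tara ∩ Divya ∩ Finn ∩ Sofia ∩ Ugo ∩ Lila ∩ Gita: 09:35-09:45, 09:50-13:55.
The first common window of at least 90 minutes is 09:50-13:55, so the earliest start is 09:50.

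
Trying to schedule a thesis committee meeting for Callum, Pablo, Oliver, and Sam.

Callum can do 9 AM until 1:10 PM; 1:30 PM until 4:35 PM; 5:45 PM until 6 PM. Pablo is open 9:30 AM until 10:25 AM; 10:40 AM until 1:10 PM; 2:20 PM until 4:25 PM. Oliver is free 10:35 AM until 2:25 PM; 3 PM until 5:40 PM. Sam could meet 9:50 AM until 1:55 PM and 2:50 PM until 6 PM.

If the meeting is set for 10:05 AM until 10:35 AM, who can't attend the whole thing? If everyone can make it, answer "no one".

Oliver, Pablo

Callum: free for 10:05-10:35. Pablo: not fully free for 10:05-10:35. Oliver: not fully free for 10:05-10:35. Sam: free for 10:05-10:35.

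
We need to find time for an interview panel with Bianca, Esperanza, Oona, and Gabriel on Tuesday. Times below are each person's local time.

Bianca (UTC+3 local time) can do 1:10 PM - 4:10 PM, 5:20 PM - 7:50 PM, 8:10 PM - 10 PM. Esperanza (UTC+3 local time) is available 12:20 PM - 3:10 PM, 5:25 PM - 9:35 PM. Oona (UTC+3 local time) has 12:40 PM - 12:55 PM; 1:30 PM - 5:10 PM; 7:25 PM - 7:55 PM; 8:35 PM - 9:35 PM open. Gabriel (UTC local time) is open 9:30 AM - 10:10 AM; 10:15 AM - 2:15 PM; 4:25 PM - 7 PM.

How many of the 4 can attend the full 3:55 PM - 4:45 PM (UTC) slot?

Bianca in UTC: 10:10-13:10, 14:20-16:50, 17:10-19:00 (subtract 3h to convert from UTC+3).
Esperanza in UTC: 09:20-12:10, 14:25-18:35 (subtract 3h to convert from UTC+3).
Oona in UTC: 09:40-09:55, 10:30-14:10, 16:25-16:55, 17:35-18:35 (subtract 3h to convert from UTC+3).
Gabriel in UTC: 09:30-10:10, 10:15-14:15, 16:25-19:00.
Bianca and Esperanza can make the full 15:55-16:45 slot — that's 2.

2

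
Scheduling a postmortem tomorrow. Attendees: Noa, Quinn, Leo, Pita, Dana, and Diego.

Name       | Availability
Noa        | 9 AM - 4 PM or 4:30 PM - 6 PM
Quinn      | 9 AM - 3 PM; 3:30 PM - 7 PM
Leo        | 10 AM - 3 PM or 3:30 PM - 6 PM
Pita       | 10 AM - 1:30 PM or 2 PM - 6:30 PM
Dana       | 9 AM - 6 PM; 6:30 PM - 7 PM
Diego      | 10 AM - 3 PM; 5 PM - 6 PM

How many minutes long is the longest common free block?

Noa ∩ Quinn: 09:00-15:00, 15:30-16:00, 16:30-18:00.
Noa ∩ Quinn ∩ Leo: 10:00-15:00, 15:30-16:00, 16:30-18:00.
Noa ∩ Quinn ∩ Leo ∩ Pita: 10:00-13:30, 14:00-15:00, 15:30-16:00, 16:30-18:00.
Noa ∩ Quinn ∩ Leo ∩ Pita ∩ Dana: 10:00-13:30, 14:00-15:00, 15:30-16:00, 16:30-18:00.
Noa ∩ Quinn ∩ Leo ∩ Pita ∩ Dana ∩ Diego: 10:00-13:30, 14:00-15:00, 17:00-18:00.
So the common availability across everyone is 10:00-13:30, 14:00-15:00, 17:00-18:00.
The longest is 10:00-13:30 at 210 minutes.

210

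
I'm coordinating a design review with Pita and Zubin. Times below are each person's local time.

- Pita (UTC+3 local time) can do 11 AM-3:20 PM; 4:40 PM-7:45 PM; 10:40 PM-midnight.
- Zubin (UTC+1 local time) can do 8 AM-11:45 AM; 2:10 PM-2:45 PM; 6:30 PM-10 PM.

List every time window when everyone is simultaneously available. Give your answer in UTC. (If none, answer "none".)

08:00-10:45, 13:40-13:45, 19:40-21:00

Pita in UTC: 08:00-12:20, 13:40-16:45, 19:40-21:00 (subtract 3h to convert from UTC+3).
Zubin in UTC: 07:00-10:45, 13:10-13:45, 17:30-21:00 (subtract 1h to convert from UTC+1).
Pita ∩ Zubin: 08:00-10:45, 13:40-13:45, 19:40-21:00.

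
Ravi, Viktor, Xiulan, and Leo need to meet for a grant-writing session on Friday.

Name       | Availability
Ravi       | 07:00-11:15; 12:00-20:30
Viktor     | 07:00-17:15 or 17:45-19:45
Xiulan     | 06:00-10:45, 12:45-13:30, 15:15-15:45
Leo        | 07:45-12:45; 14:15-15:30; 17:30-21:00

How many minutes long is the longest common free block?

180

Ravi ∩ Viktor: 07:00-11:15, 12:00-17:15, 17:45-19:45.
Ravi ∩ Viktor ∩ Xiulan: 07:00-10:45, 12:45-13:30, 15:15-15:45.
Ravi ∩ Viktor ∩ Xiulan ∩ Leo: 07:45-10:45, 15:15-15:30.
The longest is 07:45-10:45 at 180 minutes.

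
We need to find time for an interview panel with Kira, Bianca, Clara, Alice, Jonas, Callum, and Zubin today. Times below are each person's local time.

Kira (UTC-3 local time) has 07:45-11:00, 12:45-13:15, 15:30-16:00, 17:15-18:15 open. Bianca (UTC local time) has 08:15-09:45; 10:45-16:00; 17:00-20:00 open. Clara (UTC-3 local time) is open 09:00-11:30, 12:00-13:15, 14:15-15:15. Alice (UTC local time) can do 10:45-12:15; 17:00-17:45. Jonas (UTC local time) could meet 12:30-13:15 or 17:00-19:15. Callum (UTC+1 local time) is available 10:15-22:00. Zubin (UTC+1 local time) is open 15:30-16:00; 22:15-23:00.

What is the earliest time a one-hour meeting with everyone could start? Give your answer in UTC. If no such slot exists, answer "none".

none

Kira in UTC: 10:45-14:00, 15:45-16:15, 18:30-19:00, 20:15-21:15 (add 3h to convert from UTC-3).
Bianca in UTC: 08:15-09:45, 10:45-16:00, 17:00-20:00.
Clara in UTC: 12:00-14:30, 15:00-16:15, 17:15-18:15 (add 3h to convert from UTC-3).
Alice in UTC: 10:45-12:15, 17:00-17:45.
Jonas in UTC: 12:30-13:15, 17:00-19:15.
Callum in UTC: 09:15-21:00 (subtract 1h to convert from UTC+1).
Zubin in UTC: 14:30-15:00, 21:15-22:00 (subtract 1h to convert from UTC+1).
Kira ∩ Bianca: 10:45-14:00, 15:45-16:00, 18:30-19:00.
Kira ∩ Bianca ∩ Clara: 12:00-14:00, 15:45-16:00.
Kira ∩ Bianca ∩ Clara ∩ Alice: 12:00-12:15.
Kira ∩ Bianca ∩ Clara ∩ Alice ∩ Jonas: ∅.
Kira ∩ Bianca ∩ Clara ∩ Alice ∩ Jonas ∩ Callum: ∅.
Kira ∩ Bianca ∩ Clara ∩ Alice ∩ Jonas ∩ Callum ∩ Zubin: ∅.
There is no time when everyone is free.
No common window is at least 60 minutes long.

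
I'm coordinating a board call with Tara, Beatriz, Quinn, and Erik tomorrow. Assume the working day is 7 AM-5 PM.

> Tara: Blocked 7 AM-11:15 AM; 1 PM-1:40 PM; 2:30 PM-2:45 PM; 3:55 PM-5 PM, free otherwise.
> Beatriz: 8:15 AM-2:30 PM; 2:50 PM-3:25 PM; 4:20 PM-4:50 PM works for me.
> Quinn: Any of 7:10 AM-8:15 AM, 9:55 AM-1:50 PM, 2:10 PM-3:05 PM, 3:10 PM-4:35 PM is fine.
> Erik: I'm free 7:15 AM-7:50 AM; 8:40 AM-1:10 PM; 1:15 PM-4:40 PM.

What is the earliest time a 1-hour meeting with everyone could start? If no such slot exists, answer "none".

11:15

Tara free: 11:15-13:00, 13:40-14:30, 14:45-15:55 (invert busy blocks within the working day).
Beatriz free: 08:15-14:30, 14:50-15:25, 16:20-16:50.
Quinn free: 07:10-08:15, 09:55-13:50, 14:10-15:05, 15:10-16:35.
Erik free: 07:15-07:50, 08:40-13:10, 13:15-16:40.
Tara ∩ Beatriz: 11:15-13:00, 13:40-14:30, 14:50-15:25.
Tara ∩ Beatriz ∩ Quinn: 11:15-13:00, 13:40-13:50, 14:10-14:30, 14:50-15:05, 15:10-15:25.
Tara ∩ Beatriz ∩ Quinn ∩ Erik: 11:15-13:00, 13:40-13:50, 14:10-14:30, 14:50-15:05, 15:10-15:25.
Those are the intersection windows.
The first common window of at least 60 minutes is 11:15-13:00, so the earliest start is 11:15.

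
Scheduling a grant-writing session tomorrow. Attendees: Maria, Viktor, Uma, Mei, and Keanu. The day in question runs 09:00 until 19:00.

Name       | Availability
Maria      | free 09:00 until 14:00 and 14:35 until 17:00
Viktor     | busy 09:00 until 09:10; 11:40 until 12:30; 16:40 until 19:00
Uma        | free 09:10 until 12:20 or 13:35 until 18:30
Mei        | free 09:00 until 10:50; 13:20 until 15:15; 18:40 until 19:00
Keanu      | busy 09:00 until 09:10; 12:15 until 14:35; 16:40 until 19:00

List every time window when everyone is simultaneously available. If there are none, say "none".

09:10-10:50, 14:35-15:15

Maria free: 09:00-14:00, 14:35-17:00.
Viktor free: 09:10-11:40, 12:30-16:40 (invert busy blocks within the working day).
Uma free: 09:10-12:20, 13:35-18:30.
Mei free: 09:00-10:50, 13:20-15:15, 18:40-19:00.
Keanu free: 09:10-12:15, 14:35-16:40 (invert busy blocks within the working day).
Maria ∩ Viktor: 09:10-11:40, 12:30-14:00, 14:35-16:40.
Maria ∩ Viktor ∩ Uma: 09:10-11:40, 13:35-14:00, 14:35-16:40.
Maria ∩ Viktor ∩ Uma ∩ Mei: 09:10-10:50, 13:35-14:00, 14:35-15:15.
Maria ∩ Viktor ∩ Uma ∩ Mei ∩ Keanu: 09:10-10:50, 14:35-15:15.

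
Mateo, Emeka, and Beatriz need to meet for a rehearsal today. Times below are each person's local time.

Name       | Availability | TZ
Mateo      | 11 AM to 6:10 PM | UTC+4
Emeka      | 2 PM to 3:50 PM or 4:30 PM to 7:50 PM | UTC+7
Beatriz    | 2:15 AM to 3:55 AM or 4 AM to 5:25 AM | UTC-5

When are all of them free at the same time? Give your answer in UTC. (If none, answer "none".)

Mateo in UTC: 07:00-14:10 (subtract 4h to convert from UTC+4).
Emeka in UTC: 07:00-08:50, 09:30-12:50 (subtract 7h to convert from UTC+7).
Beatriz in UTC: 07:15-08:55, 09:00-10:25 (add 5h to convert from UTC-5).
Mateo ∩ Emeka: 07:00-08:50, 09:30-12:50.
Mateo ∩ Emeka ∩ Beatriz: 07:15-08:50, 09:30-10:25.

07:15-08:50, 09:30-10:25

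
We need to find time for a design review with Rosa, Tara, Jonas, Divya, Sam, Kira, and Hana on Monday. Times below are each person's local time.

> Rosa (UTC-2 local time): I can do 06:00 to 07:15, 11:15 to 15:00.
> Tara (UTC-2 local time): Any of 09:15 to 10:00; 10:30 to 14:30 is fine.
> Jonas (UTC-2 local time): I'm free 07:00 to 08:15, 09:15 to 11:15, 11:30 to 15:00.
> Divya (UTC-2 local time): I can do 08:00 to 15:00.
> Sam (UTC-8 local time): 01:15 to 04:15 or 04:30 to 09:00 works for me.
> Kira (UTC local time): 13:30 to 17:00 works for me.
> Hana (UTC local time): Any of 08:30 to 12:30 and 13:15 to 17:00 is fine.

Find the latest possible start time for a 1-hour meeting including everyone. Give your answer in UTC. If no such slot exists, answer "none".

15:30

Rosa in UTC: 08:00-09:15, 13:15-17:00 (add 2h to convert from UTC-2).
Tara in UTC: 11:15-12:00, 12:30-16:30 (add 2h to convert from UTC-2).
Jonas in UTC: 09:00-10:15, 11:15-13:15, 13:30-17:00 (add 2h to convert from UTC-2).
Divya in UTC: 10:00-17:00 (add 2h to convert from UTC-2).
Sam in UTC: 09:15-12:15, 12:30-17:00 (add 8h to convert from UTC-8).
Kira in UTC: 13:30-17:00.
Hana in UTC: 08:30-12:30, 13:15-17:00.
Rosa ∩ Tara: 13:15-16:30.
Rosa ∩ Tara ∩ Jonas: 13:30-16:30.
Rosa ∩ Tara ∩ Jonas ∩ Divya: 13:30-16:30.
Rosa ∩ Tara ∩ Jonas ∩ Divya ∩ Sam: 13:30-16:30.
Rosa ∩ Tara ∩ Jonas ∩ Divya ∩ Sam ∩ Kira: 13:30-16:30.
Rosa ∩ Tara ∩ Jonas ∩ Divya ∩ Sam ∩ Kira ∩ Hana: 13:30-16:30.
So the common availability across everyone is 13:30-16:30.
The last common window of at least 60 minutes is 13:30-16:30; a 60-minute meeting can start as late as 15:30 and still end by 16:30.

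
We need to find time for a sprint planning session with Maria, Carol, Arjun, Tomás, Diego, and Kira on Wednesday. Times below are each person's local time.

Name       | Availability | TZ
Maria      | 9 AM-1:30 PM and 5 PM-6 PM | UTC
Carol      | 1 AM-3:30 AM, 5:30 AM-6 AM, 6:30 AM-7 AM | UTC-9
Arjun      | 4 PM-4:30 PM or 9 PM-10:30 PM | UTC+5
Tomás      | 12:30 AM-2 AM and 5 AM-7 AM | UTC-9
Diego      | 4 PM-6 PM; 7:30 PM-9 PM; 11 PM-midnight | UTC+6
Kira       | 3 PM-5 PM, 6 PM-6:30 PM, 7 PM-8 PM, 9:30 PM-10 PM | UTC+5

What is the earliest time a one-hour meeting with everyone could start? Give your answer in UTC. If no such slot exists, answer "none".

Maria in UTC: 09:00-13:30, 17:00-18:00.
Carol in UTC: 10:00-12:30, 14:30-15:00, 15:30-16:00 (add 9h to convert from UTC-9).
Arjun in UTC: 11:00-11:30, 16:00-17:30 (subtract 5h to convert from UTC+5).
Tomás in UTC: 09:30-11:00, 14:00-16:00 (add 9h to convert from UTC-9).
Diego in UTC: 10:00-12:00, 13:30-15:00, 17:00-18:00 (subtract 6h to convert from UTC+6).
Kira in UTC: 10:00-12:00, 13:00-13:30, 14:00-15:00, 16:30-17:00 (subtract 5h to convert from UTC+5).
Maria ∩ Carol: 10:00-12:30.
Maria ∩ Carol ∩ Arjun: 11:00-11:30.
Maria ∩ Carol ∩ Arjun ∩ Tomás: ∅.
Maria ∩ Carol ∩ Arjun ∩ Tomás ∩ Diego: ∅.
Maria ∩ Carol ∩ Arjun ∩ Tomás ∩ Diego ∩ Kira: ∅.
There is no time when everyone is free.
No common window is at least 60 minutes long.

none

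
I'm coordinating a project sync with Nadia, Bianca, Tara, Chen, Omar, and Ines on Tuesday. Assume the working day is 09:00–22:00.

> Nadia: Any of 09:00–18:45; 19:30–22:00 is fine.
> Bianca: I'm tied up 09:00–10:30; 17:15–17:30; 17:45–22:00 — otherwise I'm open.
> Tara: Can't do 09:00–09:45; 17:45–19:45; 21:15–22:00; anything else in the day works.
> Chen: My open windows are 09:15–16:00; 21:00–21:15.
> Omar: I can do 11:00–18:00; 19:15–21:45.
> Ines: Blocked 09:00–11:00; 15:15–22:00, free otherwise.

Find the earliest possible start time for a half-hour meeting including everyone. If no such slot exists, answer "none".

11:00

Nadia free: 09:00-18:45, 19:30-22:00.
Bianca free: 10:30-17:15, 17:30-17:45 (invert busy blocks within the working day).
Tara free: 09:45-17:45, 19:45-21:15 (invert busy blocks within the working day).
Chen free: 09:15-16:00, 21:00-21:15.
Omar free: 11:00-18:00, 19:15-21:45.
Ines free: 11:00-15:15 (invert busy blocks within the working day).
Nadia ∩ Bianca: 10:30-17:15, 17:30-17:45.
Nadia ∩ Bianca ∩ Tara: 10:30-17:15, 17:30-17:45.
Nadia ∩ Bianca ∩ Tara ∩ Chen: 10:30-16:00.
Nadia ∩ Bianca ∩ Tara ∩ Chen ∩ Omar: 11:00-16:00.
Nadia ∩ Bianca ∩ Tara ∩ Chen ∩ Omar ∩ Ines: 11:00-15:15.
The first common window of at least 30 minutes is 11:00-15:15, so the earliest start is 11:00.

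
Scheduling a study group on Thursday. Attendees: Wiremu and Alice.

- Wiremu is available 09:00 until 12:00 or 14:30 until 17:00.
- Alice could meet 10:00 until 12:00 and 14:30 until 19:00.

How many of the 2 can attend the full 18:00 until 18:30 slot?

Alice can make the full 18:00-18:30 slot — that's 1.

1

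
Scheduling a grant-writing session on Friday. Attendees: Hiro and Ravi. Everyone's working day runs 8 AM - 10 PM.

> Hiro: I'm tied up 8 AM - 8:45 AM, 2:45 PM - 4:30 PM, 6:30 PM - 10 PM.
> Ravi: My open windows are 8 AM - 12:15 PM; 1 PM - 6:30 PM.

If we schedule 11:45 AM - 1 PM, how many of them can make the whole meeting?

Hiro free: 08:45-14:45, 16:30-18:30 (invert busy blocks within the working day).
Ravi free: 08:00-12:15, 13:00-18:30.
Hiro can make the full 11:45-13:00 slot — that's 1.

1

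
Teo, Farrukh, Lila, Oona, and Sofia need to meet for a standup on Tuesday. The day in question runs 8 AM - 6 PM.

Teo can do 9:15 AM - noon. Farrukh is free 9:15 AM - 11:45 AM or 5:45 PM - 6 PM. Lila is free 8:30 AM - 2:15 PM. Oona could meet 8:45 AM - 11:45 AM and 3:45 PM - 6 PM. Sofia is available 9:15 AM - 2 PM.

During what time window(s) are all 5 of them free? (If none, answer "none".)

Teo ∩ Farrukh: 09:15-11:45.
Teo ∩ Farrukh ∩ Lila: 09:15-11:45.
Teo ∩ Farrukh ∩ Lila ∩ Oona: 09:15-11:45.
Teo ∩ Farrukh ∩ Lila ∩ Oona ∩ Sofia: 09:15-11:45.

09:15-11:45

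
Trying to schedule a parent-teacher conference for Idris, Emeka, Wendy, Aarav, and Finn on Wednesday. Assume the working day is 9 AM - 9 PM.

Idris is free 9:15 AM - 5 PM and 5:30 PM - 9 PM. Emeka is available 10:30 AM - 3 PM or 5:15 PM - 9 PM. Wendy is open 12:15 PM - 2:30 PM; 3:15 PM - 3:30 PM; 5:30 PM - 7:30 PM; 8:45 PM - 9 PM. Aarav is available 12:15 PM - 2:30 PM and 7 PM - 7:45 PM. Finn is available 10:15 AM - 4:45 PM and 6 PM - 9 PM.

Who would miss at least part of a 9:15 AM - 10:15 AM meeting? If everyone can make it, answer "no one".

Idris: free for 09:15-10:15. Emeka: not fully free for 09:15-10:15. Wendy: not fully free for 09:15-10:15. Aarav: not fully free for 09:15-10:15. Finn: not fully free for 09:15-10:15.

Aarav, Emeka, Finn, Wendy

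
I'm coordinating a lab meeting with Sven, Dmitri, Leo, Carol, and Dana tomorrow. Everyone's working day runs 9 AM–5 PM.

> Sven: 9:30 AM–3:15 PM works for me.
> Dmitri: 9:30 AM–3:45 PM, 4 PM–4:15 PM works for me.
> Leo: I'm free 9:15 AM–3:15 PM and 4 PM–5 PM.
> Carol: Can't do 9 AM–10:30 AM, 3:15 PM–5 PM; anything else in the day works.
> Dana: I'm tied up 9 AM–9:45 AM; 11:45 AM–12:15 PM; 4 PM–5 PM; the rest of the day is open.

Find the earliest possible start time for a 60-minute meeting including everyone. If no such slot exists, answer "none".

Sven free: 09:30-15:15.
Dmitri free: 09:30-15:45, 16:00-16:15.
Leo free: 09:15-15:15, 16:00-17:00.
Carol free: 10:30-15:15 (invert busy blocks within the working day).
Dana free: 09:45-11:45, 12:15-16:00 (invert busy blocks within the working day).
Sven ∩ Dmitri: 09:30-15:15.
Sven ∩ Dmitri ∩ Leo: 09:30-15:15.
Sven ∩ Dmitri ∩ Leo ∩ Carol: 10:30-15:15.
Sven ∩ Dmitri ∩ Leo ∩ Carol ∩ Dana: 10:30-11:45, 12:15-15:15.
The first common window of at least 60 minutes is 10:30-11:45, so the earliest start is 10:30.

10:30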